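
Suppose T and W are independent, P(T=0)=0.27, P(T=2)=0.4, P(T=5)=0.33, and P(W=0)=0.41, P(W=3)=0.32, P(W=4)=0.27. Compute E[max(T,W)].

E[max(T,W)] = Σ_t Σ_w max(t,w) · P(T=t)P(W=w)
 = 0·0.1107 + 3·0.0864 + 4·0.0729 + 2·0.164 + 3·0.128 + 4·0.108 + 5·0.1353 + 5·0.1056 + 5·0.0891
 = 0 + 0.2592 + 0.2916 + 0.328 + 0.384 + 0.432 + 0.6765 + 0.528 + 0.4455
 = 3.3448

3.3448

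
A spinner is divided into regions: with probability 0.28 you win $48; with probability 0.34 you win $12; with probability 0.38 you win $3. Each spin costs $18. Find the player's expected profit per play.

0.66

E[payout] = 48·0.28 + 12·0.34 + 3·0.38
 = 13.44 + 4.08 + 1.14
 = 18.66
Net = 18.66 - 18 = 0.66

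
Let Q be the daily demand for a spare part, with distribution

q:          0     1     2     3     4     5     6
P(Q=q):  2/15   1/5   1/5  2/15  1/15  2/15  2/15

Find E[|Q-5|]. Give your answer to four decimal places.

2.5333

E[|Q-5|] = Σ |q-5|·P(Q=q)
 = 5·2/15 + 4·1/5 + 3·1/5 + 2·2/15 + 1·1/15 + 0·2/15 + 1·2/15
 = 2/3 + 4/5 + 3/5 + 4/15 + 1/15 + 0 + 2/15
 = 38/15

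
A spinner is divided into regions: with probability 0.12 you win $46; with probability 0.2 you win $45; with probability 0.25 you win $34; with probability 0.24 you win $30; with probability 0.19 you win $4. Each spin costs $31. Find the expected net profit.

-0.02

E[payout] = 46·0.12 + 45·0.2 + 34·0.25 + 30·0.24 + 4·0.19
 = 5.52 + 9 + 8.5 + 7.2 + 0.76
 = 30.98
Net = 30.98 - 31 = -0.02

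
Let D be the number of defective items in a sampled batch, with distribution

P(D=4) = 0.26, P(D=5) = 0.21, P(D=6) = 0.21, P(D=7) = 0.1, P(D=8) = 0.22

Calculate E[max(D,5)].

E[max(D,5)] = Σ max(d,5)·P(D=d)
 = 5·0.26 + 5·0.21 + 6·0.21 + 7·0.1 + 8·0.22
 = 1.3 + 1.05 + 1.26 + 0.7 + 1.76
 = 6.07

6.07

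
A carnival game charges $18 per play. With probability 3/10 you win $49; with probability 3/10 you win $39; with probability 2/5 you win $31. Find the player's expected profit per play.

20.8

E[payout] = 49·3/10 + 39·3/10 + 31·2/5
 = 147/10 + 117/10 + 62/5
 = 194/5
Net = 194/5 - 18 = 104/5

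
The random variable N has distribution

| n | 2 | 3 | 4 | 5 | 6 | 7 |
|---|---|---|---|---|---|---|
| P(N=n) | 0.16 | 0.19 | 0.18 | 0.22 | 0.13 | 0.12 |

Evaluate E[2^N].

35.76

E[2^N] = Σ 2^n·P(N=n)
 = 4·0.16 + 8·0.19 + 16·0.18 + 32·0.22 + 64·0.13 + 128·0.12
 = 0.64 + 1.52 + 2.88 + 7.04 + 8.32 + 15.36
 = 35.76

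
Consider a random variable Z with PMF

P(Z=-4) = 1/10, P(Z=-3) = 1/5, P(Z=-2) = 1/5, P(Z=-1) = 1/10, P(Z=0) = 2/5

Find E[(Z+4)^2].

8.3

E[(Z+4)^2] = Σ (z+4)^2·P(Z=z)
 = 0·1/10 + 1·1/5 + 4·1/5 + 9·1/10 + 16·2/5
 = 0 + 1/5 + 4/5 + 9/10 + 32/5
 = 83/10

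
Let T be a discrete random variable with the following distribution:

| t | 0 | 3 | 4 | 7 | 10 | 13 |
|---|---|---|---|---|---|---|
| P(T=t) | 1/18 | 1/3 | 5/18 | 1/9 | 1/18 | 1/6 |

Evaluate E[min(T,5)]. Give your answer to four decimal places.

E[min(T,5)] = Σ min(t,5)·P(T=t)
 = 0·1/18 + 3·1/3 + 4·5/18 + 5·1/9 + 5·1/18 + 5·1/6
 = 0 + 1 + 10/9 + 5/9 + 5/18 + 5/6
 = 34/9

3.7778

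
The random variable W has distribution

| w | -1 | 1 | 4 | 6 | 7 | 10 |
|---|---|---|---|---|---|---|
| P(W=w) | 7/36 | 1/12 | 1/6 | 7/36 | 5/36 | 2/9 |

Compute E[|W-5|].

3.25

E[|W-5|] = Σ |w-5|·P(W=w)
 = 6·7/36 + 4·1/12 + 1·1/6 + 1·7/36 + 2·5/36 + 5·2/9
 = 7/6 + 1/3 + 1/6 + 7/36 + 5/18 + 10/9
 = 13/4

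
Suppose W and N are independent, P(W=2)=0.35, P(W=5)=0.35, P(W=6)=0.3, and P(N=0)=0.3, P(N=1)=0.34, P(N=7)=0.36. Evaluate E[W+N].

E[W+N] = Σ_w Σ_n (w+n) · P(W=w)P(N=n)
 = 2·0.105 + 3·0.119 + 9·0.126 + 5·0.105 + 6·0.119 + 12·0.126 + 6·0.09 + 7·0.102 + 13·0.108
 = 0.21 + 0.357 + 1.134 + 0.525 + 0.714 + 1.512 + 0.54 + 0.714 + 1.404
 = 7.11

7.11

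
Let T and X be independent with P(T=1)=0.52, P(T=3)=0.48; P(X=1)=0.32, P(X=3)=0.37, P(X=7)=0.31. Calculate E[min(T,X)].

E[min(T,X)] = Σ_t Σ_x min(t,x) · P(T=t)P(X=x)
 = 1·0.1664 + 1·0.1924 + 1·0.1612 + 1·0.1536 + 3·0.1776 + 3·0.1488
 = 0.1664 + 0.1924 + 0.1612 + 0.1536 + 0.5328 + 0.4464
 = 1.6528

1.6528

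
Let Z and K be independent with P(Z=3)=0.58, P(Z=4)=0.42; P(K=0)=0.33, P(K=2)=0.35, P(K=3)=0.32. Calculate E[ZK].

E[ZK] = Σ_z Σ_k zk · P(Z=z)P(K=k)
 = 0·0.1914 + 6·0.203 + 9·0.1856 + 0·0.1386 + 8·0.147 + 12·0.1344
 = 0 + 1.218 + 1.6704 + 0 + 1.176 + 1.6128
 = 5.6772

5.6772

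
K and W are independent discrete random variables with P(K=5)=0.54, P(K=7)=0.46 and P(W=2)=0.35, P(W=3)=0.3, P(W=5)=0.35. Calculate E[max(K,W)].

E[max(K,W)] = Σ_k Σ_w max(k,w) · P(K=k)P(W=w)
 = 5·0.189 + 5·0.162 + 5·0.189 + 7·0.161 + 7·0.138 + 7·0.161
 = 0.945 + 0.81 + 0.945 + 1.127 + 0.966 + 1.127
 = 5.92

5.92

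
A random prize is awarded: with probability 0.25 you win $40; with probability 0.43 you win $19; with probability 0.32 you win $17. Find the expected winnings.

E[payout] = 40·0.25 + 19·0.43 + 17·0.32
 = 10 + 8.17 + 5.44
 = 23.61

23.61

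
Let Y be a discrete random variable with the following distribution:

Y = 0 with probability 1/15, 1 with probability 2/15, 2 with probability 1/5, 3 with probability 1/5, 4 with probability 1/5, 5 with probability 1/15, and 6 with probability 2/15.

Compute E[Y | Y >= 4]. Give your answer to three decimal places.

4.833

P(Y >= 4) = 1/5 + 1/15 + 2/15 = 2/5.
E[Y | Y >= 4] = [4·1/5 + 5·1/15 + 6·2/15] / (2/5)
 = 29/15 / (2/5)
 = 29/6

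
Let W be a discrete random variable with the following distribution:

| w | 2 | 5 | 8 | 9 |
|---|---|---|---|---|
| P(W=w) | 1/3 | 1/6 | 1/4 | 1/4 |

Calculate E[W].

5.75

E[W] = Σ w·P(W=w)
 = 2·1/3 + 5·1/6 + 8·1/4 + 9·1/4
 = 2/3 + 5/6 + 2 + 9/4
 = 23/4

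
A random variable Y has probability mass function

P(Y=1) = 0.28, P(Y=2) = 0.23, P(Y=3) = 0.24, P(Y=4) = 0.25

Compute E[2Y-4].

0.92

E[2Y-4] = Σ (2y-4)·P(Y=y)
 = (-2)·0.28 + 0·0.23 + 2·0.24 + 4·0.25
 = (-0.56) + 0 + 0.48 + 1
 = 0.92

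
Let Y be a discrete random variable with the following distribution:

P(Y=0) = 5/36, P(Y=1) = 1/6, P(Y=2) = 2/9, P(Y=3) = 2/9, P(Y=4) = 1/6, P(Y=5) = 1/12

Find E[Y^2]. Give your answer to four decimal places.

E[Y^2] = Σ y^2·P(Y=y)
 = 0·5/36 + 1·1/6 + 4·2/9 + 9·2/9 + 16·1/6 + 25·1/12
 = 0 + 1/6 + 8/9 + 2 + 8/3 + 25/12
 = 281/36

7.8056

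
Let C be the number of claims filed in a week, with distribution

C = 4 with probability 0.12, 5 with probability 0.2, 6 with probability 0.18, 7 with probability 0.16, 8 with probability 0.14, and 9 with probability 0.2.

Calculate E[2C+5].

18.2

E[2C+5] = Σ (2c+5)·P(C=c)
 = 13·0.12 + 15·0.2 + 17·0.18 + 19·0.16 + 21·0.14 + 23·0.2
 = 1.56 + 3 + 3.06 + 3.04 + 2.94 + 4.6
 = 18.2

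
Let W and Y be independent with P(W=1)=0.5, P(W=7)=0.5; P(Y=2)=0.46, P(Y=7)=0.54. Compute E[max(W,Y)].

5.85

E[max(W,Y)] = Σ_w Σ_y max(w,y) · P(W=w)P(Y=y)
 = 2·0.23 + 7·0.27 + 7·0.23 + 7·0.27
 = 0.46 + 1.89 + 1.61 + 1.89
 = 5.85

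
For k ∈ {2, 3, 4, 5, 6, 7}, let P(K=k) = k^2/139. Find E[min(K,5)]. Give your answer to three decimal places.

4.669

E[min(K,5)] = Σ min(k,5)·P(K=k)
 = 2·4/139 + 3·9/139 + 4·16/139 + 5·25/139 + 5·36/139 + 5·49/139
 = 8/139 + 27/139 + 64/139 + 125/139 + 180/139 + 245/139
 = 649/139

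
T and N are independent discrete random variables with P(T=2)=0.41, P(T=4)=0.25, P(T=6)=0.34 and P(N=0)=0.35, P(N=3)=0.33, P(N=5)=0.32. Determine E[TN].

9.9974

E[TN] = Σ_t Σ_n tn · P(T=t)P(N=n)
 = 0·0.1435 + 6·0.1353 + 10·0.1312 + 0·0.0875 + 12·0.0825 + 20·0.08 + 0·0.119 + 18·0.1122 + 30·0.1088
 = 0 + 0.8118 + 1.312 + 0 + 0.99 + 1.6 + 0 + 2.0196 + 3.264
 = 9.9974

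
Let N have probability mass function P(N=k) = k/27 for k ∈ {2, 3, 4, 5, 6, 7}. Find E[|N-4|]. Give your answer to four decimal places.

1.6667

E[|N-4|] = Σ |n-4|·P(N=n)
 = 2·2/27 + 1·1/9 + 0·4/27 + 1·5/27 + 2·2/9 + 3·7/27
 = 4/27 + 1/9 + 0 + 5/27 + 4/9 + 7/9
 = 5/3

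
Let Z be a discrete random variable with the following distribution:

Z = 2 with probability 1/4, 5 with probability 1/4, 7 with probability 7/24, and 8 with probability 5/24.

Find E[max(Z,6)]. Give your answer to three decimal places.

6.708

E[max(Z,6)] = Σ max(z,6)·P(Z=z)
 = 6·1/4 + 6·1/4 + 7·7/24 + 8·5/24
 = 3/2 + 3/2 + 49/24 + 5/3
 = 161/24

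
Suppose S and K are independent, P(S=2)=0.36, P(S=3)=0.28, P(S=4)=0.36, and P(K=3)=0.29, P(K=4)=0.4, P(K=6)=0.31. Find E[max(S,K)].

E[max(S,K)] = Σ_s Σ_k max(s,k) · P(S=s)P(K=k)
 = 3·0.1044 + 4·0.144 + 6·0.1116 + 3·0.0812 + 4·0.112 + 6·0.0868 + 4·0.1044 + 4·0.144 + 6·0.1116
 = 0.3132 + 0.576 + 0.6696 + 0.2436 + 0.448 + 0.5208 + 0.4176 + 0.576 + 0.6696
 = 4.4344

4.4344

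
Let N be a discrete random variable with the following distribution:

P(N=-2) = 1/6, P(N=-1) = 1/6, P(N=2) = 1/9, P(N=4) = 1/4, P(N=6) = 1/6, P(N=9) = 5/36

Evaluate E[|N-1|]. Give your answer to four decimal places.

3.6389

E[|N-1|] = Σ |n-1|·P(N=n)
 = 3·1/6 + 2·1/6 + 1·1/9 + 3·1/4 + 5·1/6 + 8·5/36
 = 1/2 + 1/3 + 1/9 + 3/4 + 5/6 + 10/9
 = 131/36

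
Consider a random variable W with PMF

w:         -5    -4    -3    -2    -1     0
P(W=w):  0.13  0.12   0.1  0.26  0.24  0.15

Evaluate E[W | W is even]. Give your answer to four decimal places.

-1.8868

P(W is even) = 0.12 + 0.26 + 0.15 = 0.53.
E[W | W is even] = [(-4)·0.12 + (-2)·0.26 + 0·0.15] / 0.53
 = -1 / 0.53
 = -100/53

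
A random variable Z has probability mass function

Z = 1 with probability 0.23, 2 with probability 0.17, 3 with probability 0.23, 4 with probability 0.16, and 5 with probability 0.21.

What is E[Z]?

2.95

E[Z] = Σ z·P(Z=z)
 = 1·0.23 + 2·0.17 + 3·0.23 + 4·0.16 + 5·0.21
 = 0.23 + 0.34 + 0.69 + 0.64 + 1.05
 = 2.95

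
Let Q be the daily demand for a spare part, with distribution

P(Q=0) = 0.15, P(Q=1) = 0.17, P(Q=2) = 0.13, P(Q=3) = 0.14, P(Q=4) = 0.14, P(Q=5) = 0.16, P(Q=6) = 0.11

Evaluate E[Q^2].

E[Q^2] = Σ q^2·P(Q=q)
 = 0·0.15 + 1·0.17 + 4·0.13 + 9·0.14 + 16·0.14 + 25·0.16 + 36·0.11
 = 0 + 0.17 + 0.52 + 1.26 + 2.24 + 4 + 3.96
 = 12.15

12.15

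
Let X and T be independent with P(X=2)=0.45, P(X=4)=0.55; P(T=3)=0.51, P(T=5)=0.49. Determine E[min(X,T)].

E[min(X,T)] = Σ_x Σ_t min(x,t) · P(X=x)P(T=t)
 = 2·0.2295 + 2·0.2205 + 3·0.2805 + 4·0.2695
 = 0.459 + 0.441 + 0.8415 + 1.078
 = 2.8195

2.8195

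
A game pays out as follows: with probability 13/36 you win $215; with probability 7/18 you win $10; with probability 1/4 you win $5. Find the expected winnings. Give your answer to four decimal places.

82.7778

E[payout] = 215·13/36 + 10·7/18 + 5·1/4
 = 2795/36 + 35/9 + 5/4
 = 745/9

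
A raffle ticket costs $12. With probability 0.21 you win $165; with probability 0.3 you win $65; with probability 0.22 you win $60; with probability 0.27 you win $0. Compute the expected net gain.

E[payout] = 165·0.21 + 65·0.3 + 60·0.22 + 0·0.27
 = 34.65 + 19.5 + 13.2 + 0
 = 67.35
Net = 67.35 - 12 = 55.35

55.35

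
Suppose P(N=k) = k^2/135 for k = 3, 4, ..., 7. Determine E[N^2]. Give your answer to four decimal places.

E[N^2] = Σ n^2·P(N=n)
 = 9·1/15 + 16·16/135 + 25·5/27 + 36·4/15 + 49·49/135
 = 3/5 + 256/135 + 125/27 + 48/5 + 2401/135
 = 1553/45

34.5111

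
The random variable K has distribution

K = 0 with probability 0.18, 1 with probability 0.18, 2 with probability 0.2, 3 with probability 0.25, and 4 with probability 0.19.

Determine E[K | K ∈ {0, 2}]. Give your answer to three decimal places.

1.053

P(K ∈ {0, 2}) = 0.18 + 0.2 = 0.38.
E[K | K ∈ {0, 2}] = [0·0.18 + 2·0.2] / 0.38
 = 0.4 / 0.38
 = 20/19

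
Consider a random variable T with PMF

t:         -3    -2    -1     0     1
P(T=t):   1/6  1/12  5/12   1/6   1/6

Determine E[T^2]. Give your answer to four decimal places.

2.4167

E[T^2] = Σ t^2·P(T=t)
 = 9·1/6 + 4·1/12 + 1·5/12 + 0·1/6 + 1·1/6
 = 3/2 + 1/3 + 5/12 + 0 + 1/6
 = 29/12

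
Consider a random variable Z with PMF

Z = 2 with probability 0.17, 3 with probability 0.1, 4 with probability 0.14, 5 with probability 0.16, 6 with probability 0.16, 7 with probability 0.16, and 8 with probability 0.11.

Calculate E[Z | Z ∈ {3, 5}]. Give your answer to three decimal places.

4.231

P(Z ∈ {3, 5}) = 0.1 + 0.16 = 0.26.
E[Z | Z ∈ {3, 5}] = [3·0.1 + 5·0.16] / 0.26
 = 1.1 / 0.26
 = 55/13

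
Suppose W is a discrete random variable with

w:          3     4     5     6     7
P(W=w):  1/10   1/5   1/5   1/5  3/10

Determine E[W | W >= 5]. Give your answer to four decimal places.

P(W >= 5) = 1/5 + 1/5 + 3/10 = 7/10.
E[W | W >= 5] = [5·1/5 + 6·1/5 + 7·3/10] / (7/10)
 = 43/10 / (7/10)
 = 43/7

6.1429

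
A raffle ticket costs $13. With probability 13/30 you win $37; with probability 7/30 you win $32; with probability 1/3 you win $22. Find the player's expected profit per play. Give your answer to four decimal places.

E[payout] = 37·13/30 + 32·7/30 + 22·1/3
 = 481/30 + 112/15 + 22/3
 = 185/6
Net = 185/6 - 13 = 107/6

17.8333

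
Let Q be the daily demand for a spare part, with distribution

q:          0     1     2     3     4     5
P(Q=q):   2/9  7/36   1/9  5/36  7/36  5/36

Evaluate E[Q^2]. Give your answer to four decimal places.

E[Q^2] = Σ q^2·P(Q=q)
 = 0·2/9 + 1·7/36 + 4·1/9 + 9·5/36 + 16·7/36 + 25·5/36
 = 0 + 7/36 + 4/9 + 5/4 + 28/9 + 125/36
 = 305/36

8.4722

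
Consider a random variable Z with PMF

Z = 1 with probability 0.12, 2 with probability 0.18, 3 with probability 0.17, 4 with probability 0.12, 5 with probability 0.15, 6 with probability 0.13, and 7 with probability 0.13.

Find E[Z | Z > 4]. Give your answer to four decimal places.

P(Z > 4) = 0.15 + 0.13 + 0.13 = 0.41.
E[Z | Z > 4] = [5·0.15 + 6·0.13 + 7·0.13] / 0.41
 = 2.44 / 0.41
 = 244/41

5.9512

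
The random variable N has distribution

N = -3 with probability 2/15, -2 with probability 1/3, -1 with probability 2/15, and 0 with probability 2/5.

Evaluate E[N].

-1.2

E[N] = Σ n·P(N=n)
 = (-3)·2/15 + (-2)·1/3 + (-1)·2/15 + 0·2/5
 = (-2/5) + (-2/3) + (-2/15) + 0
 = -6/5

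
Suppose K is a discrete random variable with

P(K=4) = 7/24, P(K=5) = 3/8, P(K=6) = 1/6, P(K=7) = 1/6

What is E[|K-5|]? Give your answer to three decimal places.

E[|K-5|] = Σ |k-5|·P(K=k)
 = 1·7/24 + 0·3/8 + 1·1/6 + 2·1/6
 = 7/24 + 0 + 1/6 + 1/3
 = 19/24

0.792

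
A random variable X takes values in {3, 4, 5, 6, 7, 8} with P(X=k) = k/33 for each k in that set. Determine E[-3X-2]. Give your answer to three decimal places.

-20.091

E[-3X-2] = Σ (-3x-2)·P(X=x)
 = (-11)·1/11 + (-14)·4/33 + (-17)·5/33 + (-20)·2/11 + (-23)·7/33 + (-26)·8/33
 = (-1) + (-56/33) + (-85/33) + (-40/11) + (-161/33) + (-208/33)
 = -221/11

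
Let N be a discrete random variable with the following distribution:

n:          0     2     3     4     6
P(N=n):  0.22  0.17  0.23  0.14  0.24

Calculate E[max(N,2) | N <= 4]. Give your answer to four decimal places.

2.6711

P(N <= 4) = 0.22 + 0.17 + 0.23 + 0.14 = 0.76.
E[max(N,2) | N <= 4] = [2·0.22 + 2·0.17 + 3·0.23 + 4·0.14] / 0.76
 = 2.03 / 0.76
 = 203/76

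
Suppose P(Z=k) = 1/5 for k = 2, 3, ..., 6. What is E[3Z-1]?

E[3Z-1] = Σ (3z-1)·P(Z=z)
 = 5·1/5 + 8·1/5 + 11·1/5 + 14·1/5 + 17·1/5
 = 1 + 8/5 + 11/5 + 14/5 + 17/5
 = 11

11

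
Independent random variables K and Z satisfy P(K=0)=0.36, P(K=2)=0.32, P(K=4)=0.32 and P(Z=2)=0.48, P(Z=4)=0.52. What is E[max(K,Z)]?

E[max(K,Z)] = Σ_k Σ_z max(k,z) · P(K=k)P(Z=z)
 = 2·0.1728 + 4·0.1872 + 2·0.1536 + 4·0.1664 + 4·0.1536 + 4·0.1664
 = 0.3456 + 0.7488 + 0.3072 + 0.6656 + 0.6144 + 0.6656
 = 3.3472

3.3472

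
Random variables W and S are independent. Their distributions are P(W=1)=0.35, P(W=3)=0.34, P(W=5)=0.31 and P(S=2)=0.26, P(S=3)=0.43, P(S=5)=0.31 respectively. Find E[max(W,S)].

3.9568

E[max(W,S)] = Σ_w Σ_s max(w,s) · P(W=w)P(S=s)
 = 2·0.091 + 3·0.1505 + 5·0.1085 + 3·0.0884 + 3·0.1462 + 5·0.1054 + 5·0.0806 + 5·0.1333 + 5·0.0961
 = 0.182 + 0.4515 + 0.5425 + 0.2652 + 0.4386 + 0.527 + 0.403 + 0.6665 + 0.4805
 = 3.9568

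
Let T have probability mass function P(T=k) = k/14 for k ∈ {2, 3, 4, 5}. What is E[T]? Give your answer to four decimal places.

3.8571

E[T] = Σ t·P(T=t)
 = 2·1/7 + 3·3/14 + 4·2/7 + 5·5/14
 = 2/7 + 9/14 + 8/7 + 25/14
 = 27/7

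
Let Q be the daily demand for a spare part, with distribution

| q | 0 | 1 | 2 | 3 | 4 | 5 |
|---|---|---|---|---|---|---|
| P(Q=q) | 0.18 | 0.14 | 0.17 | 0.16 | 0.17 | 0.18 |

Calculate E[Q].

2.54

E[Q] = Σ q·P(Q=q)
 = 0·0.18 + 1·0.14 + 2·0.17 + 3·0.16 + 4·0.17 + 5·0.18
 = 0 + 0.14 + 0.34 + 0.48 + 0.68 + 0.9
 = 2.54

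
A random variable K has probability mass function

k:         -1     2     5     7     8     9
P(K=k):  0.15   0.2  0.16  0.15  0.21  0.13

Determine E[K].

4.95

E[K] = Σ k·P(K=k)
 = (-1)·0.15 + 2·0.2 + 5·0.16 + 7·0.15 + 8·0.21 + 9·0.13
 = (-0.15) + 0.4 + 0.8 + 1.05 + 1.68 + 1.17
 = 4.95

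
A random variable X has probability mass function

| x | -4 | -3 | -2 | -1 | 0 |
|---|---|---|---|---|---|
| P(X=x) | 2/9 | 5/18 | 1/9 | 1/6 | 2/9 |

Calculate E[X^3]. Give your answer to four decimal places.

E[X^3] = Σ x^3·P(X=x)
 = (-64)·2/9 + (-27)·5/18 + (-8)·1/9 + (-1)·1/6 + 0·2/9
 = (-128/9) + (-15/2) + (-8/9) + (-1/6) + 0
 = -205/9

-22.7778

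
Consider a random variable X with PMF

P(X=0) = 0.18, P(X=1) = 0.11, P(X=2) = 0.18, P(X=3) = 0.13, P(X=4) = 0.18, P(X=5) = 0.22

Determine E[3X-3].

5.04

E[3X-3] = Σ (3x-3)·P(X=x)
 = (-3)·0.18 + 0·0.11 + 3·0.18 + 6·0.13 + 9·0.18 + 12·0.22
 = (-0.54) + 0 + 0.54 + 0.78 + 1.62 + 2.64
 = 5.04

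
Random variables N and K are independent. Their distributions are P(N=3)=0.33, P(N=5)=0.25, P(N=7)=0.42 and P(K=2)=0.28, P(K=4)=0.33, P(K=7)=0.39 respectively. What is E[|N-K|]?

2.2074

E[|N-K|] = Σ_n Σ_k |n-k| · P(N=n)P(K=k)
 = 1·0.0924 + 1·0.1089 + 4·0.1287 + 3·0.07 + 1·0.0825 + 2·0.0975 + 5·0.1176 + 3·0.1386 + 0·0.1638
 = 0.0924 + 0.1089 + 0.5148 + 0.21 + 0.0825 + 0.195 + 0.588 + 0.4158 + 0
 = 2.2074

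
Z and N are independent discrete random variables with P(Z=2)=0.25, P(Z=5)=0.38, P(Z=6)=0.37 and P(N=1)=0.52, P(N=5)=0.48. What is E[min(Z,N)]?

E[min(Z,N)] = Σ_z Σ_n min(z,n) · P(Z=z)P(N=n)
 = 1·0.13 + 2·0.12 + 1·0.1976 + 5·0.1824 + 1·0.1924 + 5·0.1776
 = 0.13 + 0.24 + 0.1976 + 0.912 + 0.1924 + 0.888
 = 2.56

2.56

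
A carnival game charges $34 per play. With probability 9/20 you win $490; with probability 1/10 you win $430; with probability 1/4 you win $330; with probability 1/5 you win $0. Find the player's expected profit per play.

312

E[payout] = 490·9/20 + 430·1/10 + 330·1/4 + 0·1/5
 = 441/2 + 43 + 165/2 + 0
 = 346
Net = 346 - 34 = 312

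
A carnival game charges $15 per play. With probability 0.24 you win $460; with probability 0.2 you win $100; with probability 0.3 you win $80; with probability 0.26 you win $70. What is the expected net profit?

E[payout] = 460·0.24 + 100·0.2 + 80·0.3 + 70·0.26
 = 110.4 + 20 + 24 + 18.2
 = 172.6
Net = 172.6 - 15 = 157.6

157.6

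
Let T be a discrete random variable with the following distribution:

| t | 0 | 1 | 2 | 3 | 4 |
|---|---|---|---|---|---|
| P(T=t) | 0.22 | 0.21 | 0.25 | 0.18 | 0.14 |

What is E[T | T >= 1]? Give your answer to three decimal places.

2.321

P(T >= 1) = 0.21 + 0.25 + 0.18 + 0.14 = 0.78.
E[T | T >= 1] = [1·0.21 + 2·0.25 + 3·0.18 + 4·0.14] / 0.78
 = 1.81 / 0.78
 = 181/78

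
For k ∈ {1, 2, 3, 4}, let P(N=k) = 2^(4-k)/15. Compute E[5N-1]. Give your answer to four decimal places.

7.6667

E[5N-1] = Σ (5n-1)·P(N=n)
 = 4·8/15 + 9·4/15 + 14·2/15 + 19·1/15
 = 32/15 + 12/5 + 28/15 + 19/15
 = 23/3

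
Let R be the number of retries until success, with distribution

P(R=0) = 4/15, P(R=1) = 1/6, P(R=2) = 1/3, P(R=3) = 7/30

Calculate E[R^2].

E[R^2] = Σ r^2·P(R=r)
 = 0·4/15 + 1·1/6 + 4·1/3 + 9·7/30
 = 0 + 1/6 + 4/3 + 21/10
 = 18/5

3.6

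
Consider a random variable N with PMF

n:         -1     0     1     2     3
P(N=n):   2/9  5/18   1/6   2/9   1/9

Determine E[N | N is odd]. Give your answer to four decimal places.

0.5556

P(N is odd) = 2/9 + 1/6 + 1/9 = 1/2.
E[N | N is odd] = [(-1)·2/9 + 1·1/6 + 3·1/9] / (1/2)
 = 5/18 / (1/2)
 = 5/9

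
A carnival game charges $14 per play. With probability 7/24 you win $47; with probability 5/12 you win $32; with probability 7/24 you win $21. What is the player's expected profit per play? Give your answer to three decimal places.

E[payout] = 47·7/24 + 32·5/12 + 21·7/24
 = 329/24 + 40/3 + 49/8
 = 199/6
Net = 199/6 - 14 = 115/6

19.167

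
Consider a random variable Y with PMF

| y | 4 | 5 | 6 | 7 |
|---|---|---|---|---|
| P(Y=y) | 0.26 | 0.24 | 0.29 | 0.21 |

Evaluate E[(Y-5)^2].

E[(Y-5)^2] = Σ (y-5)^2·P(Y=y)
 = 1·0.26 + 0·0.24 + 1·0.29 + 4·0.21
 = 0.26 + 0 + 0.29 + 0.84
 = 1.39

1.39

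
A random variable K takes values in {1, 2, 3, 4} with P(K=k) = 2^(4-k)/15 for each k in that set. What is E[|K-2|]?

E[|K-2|] = Σ |k-2|·P(K=k)
 = 1·8/15 + 0·4/15 + 1·2/15 + 2·1/15
 = 8/15 + 0 + 2/15 + 2/15
 = 4/5

0.8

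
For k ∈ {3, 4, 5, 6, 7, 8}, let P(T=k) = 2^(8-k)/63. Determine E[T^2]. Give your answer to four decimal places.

E[T^2] = Σ t^2·P(T=t)
 = 9·32/63 + 16·16/63 + 25·8/63 + 36·4/63 + 49·2/63 + 64·1/63
 = 32/7 + 256/63 + 200/63 + 16/7 + 14/9 + 64/63
 = 50/3

16.6667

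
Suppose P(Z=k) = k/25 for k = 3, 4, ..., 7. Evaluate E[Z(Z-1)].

25.6

E[Z(Z-1)] = Σ z(z-1)·P(Z=z)
 = 6·3/25 + 12·4/25 + 20·1/5 + 30·6/25 + 42·7/25
 = 18/25 + 48/25 + 4 + 36/5 + 294/25
 = 128/5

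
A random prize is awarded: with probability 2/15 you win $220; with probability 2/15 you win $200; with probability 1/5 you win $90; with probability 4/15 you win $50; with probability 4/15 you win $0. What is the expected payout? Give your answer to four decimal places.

E[payout] = 220·2/15 + 200·2/15 + 90·1/5 + 50·4/15 + 0·4/15
 = 88/3 + 80/3 + 18 + 40/3 + 0
 = 262/3

87.3333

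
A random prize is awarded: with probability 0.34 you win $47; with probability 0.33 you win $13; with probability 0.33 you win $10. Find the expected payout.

23.57

E[payout] = 47·0.34 + 13·0.33 + 10·0.33
 = 15.98 + 4.29 + 3.3
 = 23.57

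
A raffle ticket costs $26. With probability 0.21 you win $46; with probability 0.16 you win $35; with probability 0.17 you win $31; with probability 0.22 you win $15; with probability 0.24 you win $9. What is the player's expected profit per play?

-0.01

E[payout] = 46·0.21 + 35·0.16 + 31·0.17 + 15·0.22 + 9·0.24
 = 9.66 + 5.6 + 5.27 + 3.3 + 2.16
 = 25.99
Net = 25.99 - 26 = -0.01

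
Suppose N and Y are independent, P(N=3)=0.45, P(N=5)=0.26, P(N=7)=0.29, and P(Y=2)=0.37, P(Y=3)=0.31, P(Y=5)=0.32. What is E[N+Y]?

E[N+Y] = Σ_n Σ_y (n+y) · P(N=n)P(Y=y)
 = 5·0.1665 + 6·0.1395 + 8·0.144 + 7·0.0962 + 8·0.0806 + 10·0.0832 + 9·0.1073 + 10·0.0899 + 12·0.0928
 = 0.8325 + 0.837 + 1.152 + 0.6734 + 0.6448 + 0.832 + 0.9657 + 0.899 + 1.1136
 = 7.95

7.95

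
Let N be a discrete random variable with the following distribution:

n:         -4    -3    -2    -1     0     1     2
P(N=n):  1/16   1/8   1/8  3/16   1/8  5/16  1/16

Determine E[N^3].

E[N^3] = Σ n^3·P(N=n)
 = (-64)·1/16 + (-27)·1/8 + (-8)·1/8 + (-1)·3/16 + 0·1/8 + 1·5/16 + 8·1/16
 = (-4) + (-27/8) + (-1) + (-3/16) + 0 + 5/16 + 1/2
 = -31/4

-7.75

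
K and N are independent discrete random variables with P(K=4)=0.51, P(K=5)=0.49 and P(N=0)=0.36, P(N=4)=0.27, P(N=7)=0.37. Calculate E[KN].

E[KN] = Σ_k Σ_n kn · P(K=k)P(N=n)
 = 0·0.1836 + 16·0.1377 + 28·0.1887 + 0·0.1764 + 20·0.1323 + 35·0.1813
 = 0 + 2.2032 + 5.2836 + 0 + 2.646 + 6.3455
 = 16.4783

16.4783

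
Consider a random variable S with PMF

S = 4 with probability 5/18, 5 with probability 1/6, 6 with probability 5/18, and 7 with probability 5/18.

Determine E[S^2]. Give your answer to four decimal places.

E[S^2] = Σ s^2·P(S=s)
 = 16·5/18 + 25·1/6 + 36·5/18 + 49·5/18
 = 40/9 + 25/6 + 10 + 245/18
 = 290/9

32.2222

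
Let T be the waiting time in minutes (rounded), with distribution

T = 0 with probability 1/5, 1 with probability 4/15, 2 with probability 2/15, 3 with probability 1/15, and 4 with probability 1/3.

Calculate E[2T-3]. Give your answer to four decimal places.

E[2T-3] = Σ (2t-3)·P(T=t)
 = (-3)·1/5 + (-1)·4/15 + 1·2/15 + 3·1/15 + 5·1/3
 = (-3/5) + (-4/15) + 2/15 + 1/5 + 5/3
 = 17/15

1.1333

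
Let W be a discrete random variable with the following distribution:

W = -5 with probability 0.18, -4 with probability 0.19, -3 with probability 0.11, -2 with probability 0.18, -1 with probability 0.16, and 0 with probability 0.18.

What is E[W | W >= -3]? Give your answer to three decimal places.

P(W >= -3) = 0.11 + 0.18 + 0.16 + 0.18 = 0.63.
E[W | W >= -3] = [(-3)·0.11 + (-2)·0.18 + (-1)·0.16 + 0·0.18] / 0.63
 = -0.85 / 0.63
 = -85/63

-1.349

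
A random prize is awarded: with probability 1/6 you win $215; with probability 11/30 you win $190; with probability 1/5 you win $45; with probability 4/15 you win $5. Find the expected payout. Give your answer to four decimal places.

115.8333

E[payout] = 215·1/6 + 190·11/30 + 45·1/5 + 5·4/15
 = 215/6 + 209/3 + 9 + 4/3
 = 695/6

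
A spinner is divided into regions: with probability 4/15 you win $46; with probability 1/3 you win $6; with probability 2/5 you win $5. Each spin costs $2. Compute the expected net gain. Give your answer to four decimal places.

E[payout] = 46·4/15 + 6·1/3 + 5·2/5
 = 184/15 + 2 + 2
 = 244/15
Net = 244/15 - 2 = 214/15

14.2667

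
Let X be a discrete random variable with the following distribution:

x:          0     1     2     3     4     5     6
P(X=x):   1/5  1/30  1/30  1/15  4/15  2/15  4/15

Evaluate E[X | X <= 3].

P(X <= 3) = 1/5 + 1/30 + 1/30 + 1/15 = 1/3.
E[X | X <= 3] = [0·1/5 + 1·1/30 + 2·1/30 + 3·1/15] / (1/3)
 = 3/10 / (1/3)
 = 9/10

0.9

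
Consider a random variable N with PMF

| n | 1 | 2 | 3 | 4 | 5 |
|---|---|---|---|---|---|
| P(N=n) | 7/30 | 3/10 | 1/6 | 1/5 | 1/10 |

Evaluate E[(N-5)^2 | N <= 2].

12.0625

P(N <= 2) = 7/30 + 3/10 = 8/15.
E[(N-5)^2 | N <= 2] = [16·7/30 + 9·3/10] / (8/15)
 = 193/30 / (8/15)
 = 193/16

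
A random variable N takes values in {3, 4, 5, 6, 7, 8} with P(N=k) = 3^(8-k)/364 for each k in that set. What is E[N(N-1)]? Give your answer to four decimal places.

9.4011

E[N(N-1)] = Σ n(n-1)·P(N=n)
 = 6·243/364 + 12·81/364 + 20·27/364 + 30·9/364 + 42·3/364 + 56·1/364
 = 729/182 + 243/91 + 135/91 + 135/182 + 9/26 + 2/13
 = 1711/182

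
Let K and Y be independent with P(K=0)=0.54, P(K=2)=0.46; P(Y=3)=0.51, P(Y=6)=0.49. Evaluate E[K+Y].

5.39

E[K+Y] = Σ_k Σ_y (k+y) · P(K=k)P(Y=y)
 = 3·0.2754 + 6·0.2646 + 5·0.2346 + 8·0.2254
 = 0.8262 + 1.5876 + 1.173 + 1.8032
 = 5.39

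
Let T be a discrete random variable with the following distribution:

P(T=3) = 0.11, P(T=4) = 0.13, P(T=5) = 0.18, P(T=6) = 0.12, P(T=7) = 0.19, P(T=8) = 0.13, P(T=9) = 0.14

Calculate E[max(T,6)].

E[max(T,6)] = Σ max(t,6)·P(T=t)
 = 6·0.11 + 6·0.13 + 6·0.18 + 6·0.12 + 7·0.19 + 8·0.13 + 9·0.14
 = 0.66 + 0.78 + 1.08 + 0.72 + 1.33 + 1.04 + 1.26
 = 6.87

6.87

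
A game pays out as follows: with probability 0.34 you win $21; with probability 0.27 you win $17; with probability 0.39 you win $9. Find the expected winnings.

15.24

E[payout] = 21·0.34 + 17·0.27 + 9·0.39
 = 7.14 + 4.59 + 3.51
 = 15.24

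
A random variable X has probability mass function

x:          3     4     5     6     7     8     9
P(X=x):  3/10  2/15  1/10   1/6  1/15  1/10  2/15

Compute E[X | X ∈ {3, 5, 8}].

P(X ∈ {3, 5, 8}) = 3/10 + 1/10 + 1/10 = 1/2.
E[X | X ∈ {3, 5, 8}] = [3·3/10 + 5·1/10 + 8·1/10] / (1/2)
 = 11/5 / (1/2)
 = 22/5

4.4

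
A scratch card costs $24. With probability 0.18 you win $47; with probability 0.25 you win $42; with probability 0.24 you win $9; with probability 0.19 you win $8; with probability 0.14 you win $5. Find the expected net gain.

-0.66

E[payout] = 47·0.18 + 42·0.25 + 9·0.24 + 8·0.19 + 5·0.14
 = 8.46 + 10.5 + 2.16 + 1.52 + 0.7
 = 23.34
Net = 23.34 - 24 = -0.66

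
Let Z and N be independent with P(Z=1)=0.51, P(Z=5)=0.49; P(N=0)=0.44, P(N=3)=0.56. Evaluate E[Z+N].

4.64

E[Z+N] = Σ_z Σ_n (z+n) · P(Z=z)P(N=n)
 = 1·0.2244 + 4·0.2856 + 5·0.2156 + 8·0.2744
 = 0.2244 + 1.1424 + 1.078 + 2.1952
 = 4.64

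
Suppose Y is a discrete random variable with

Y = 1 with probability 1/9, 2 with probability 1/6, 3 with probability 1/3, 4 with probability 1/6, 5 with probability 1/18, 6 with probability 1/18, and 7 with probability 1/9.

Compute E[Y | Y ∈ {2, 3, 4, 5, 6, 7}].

P(Y ∈ {2, 3, 4, 5, 6, 7}) = 1/6 + 1/3 + 1/6 + 1/18 + 1/18 + 1/9 = 8/9.
E[Y | Y ∈ {2, 3, 4, 5, 6, 7}] = [2·1/6 + 3·1/3 + 4·1/6 + 5·1/18 + 6·1/18 + 7·1/9] / (8/9)
 = 61/18 / (8/9)
 = 61/16

3.8125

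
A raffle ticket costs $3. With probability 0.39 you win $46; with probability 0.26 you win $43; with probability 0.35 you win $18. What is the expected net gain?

32.42

E[payout] = 46·0.39 + 43·0.26 + 18·0.35
 = 17.94 + 11.18 + 6.3
 = 35.42
Net = 35.42 - 3 = 32.42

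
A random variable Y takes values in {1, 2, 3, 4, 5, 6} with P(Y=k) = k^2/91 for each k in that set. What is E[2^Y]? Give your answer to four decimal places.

E[2^Y] = Σ 2^y·P(Y=y)
 = 2·1/91 + 4·4/91 + 8·9/91 + 16·16/91 + 32·25/91 + 64·36/91
 = 2/91 + 16/91 + 72/91 + 256/91 + 800/91 + 2304/91
 = 3450/91

37.9121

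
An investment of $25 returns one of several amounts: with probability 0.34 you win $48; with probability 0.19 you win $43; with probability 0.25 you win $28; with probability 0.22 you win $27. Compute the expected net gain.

E[payout] = 48·0.34 + 43·0.19 + 28·0.25 + 27·0.22
 = 16.32 + 8.17 + 7 + 5.94
 = 37.43
Net = 37.43 - 25 = 12.43

12.43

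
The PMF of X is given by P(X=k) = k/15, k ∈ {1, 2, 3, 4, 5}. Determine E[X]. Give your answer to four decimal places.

3.6667

E[X] = Σ x·P(X=x)
 = 1·1/15 + 2·2/15 + 3·1/5 + 4·4/15 + 5·1/3
 = 1/15 + 4/15 + 3/5 + 16/15 + 5/3
 = 11/3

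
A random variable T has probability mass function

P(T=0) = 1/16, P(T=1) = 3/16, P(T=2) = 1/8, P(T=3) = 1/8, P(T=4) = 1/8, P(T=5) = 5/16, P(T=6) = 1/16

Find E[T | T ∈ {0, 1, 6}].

P(T ∈ {0, 1, 6}) = 1/16 + 3/16 + 1/16 = 5/16.
E[T | T ∈ {0, 1, 6}] = [0·1/16 + 1·3/16 + 6·1/16] / (5/16)
 = 9/16 / (5/16)
 = 9/5

1.8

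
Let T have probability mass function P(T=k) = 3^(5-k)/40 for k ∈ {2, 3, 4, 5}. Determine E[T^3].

19.4

E[T^3] = Σ t^3·P(T=t)
 = 8·27/40 + 27·9/40 + 64·3/40 + 125·1/40
 = 27/5 + 243/40 + 24/5 + 25/8
 = 97/5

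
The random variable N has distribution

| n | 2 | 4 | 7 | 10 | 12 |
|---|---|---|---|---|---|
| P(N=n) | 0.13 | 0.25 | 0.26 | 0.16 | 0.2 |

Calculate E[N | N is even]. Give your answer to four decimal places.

7.1081

P(N is even) = 0.13 + 0.25 + 0.16 + 0.2 = 0.74.
E[N | N is even] = [2·0.13 + 4·0.25 + 10·0.16 + 12·0.2] / 0.74
 = 5.26 / 0.74
 = 263/37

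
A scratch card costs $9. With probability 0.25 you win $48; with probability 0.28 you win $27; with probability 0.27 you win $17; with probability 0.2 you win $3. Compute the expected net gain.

E[payout] = 48·0.25 + 27·0.28 + 17·0.27 + 3·0.2
 = 12 + 7.56 + 4.59 + 0.6
 = 24.75
Net = 24.75 - 9 = 15.75

15.75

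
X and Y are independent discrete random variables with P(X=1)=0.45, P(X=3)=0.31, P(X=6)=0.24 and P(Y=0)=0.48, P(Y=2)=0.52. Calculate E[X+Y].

3.86

E[X+Y] = Σ_x Σ_y (x+y) · P(X=x)P(Y=y)
 = 1·0.216 + 3·0.234 + 3·0.1488 + 5·0.1612 + 6·0.1152 + 8·0.1248
 = 0.216 + 0.702 + 0.4464 + 0.806 + 0.6912 + 0.9984
 = 3.86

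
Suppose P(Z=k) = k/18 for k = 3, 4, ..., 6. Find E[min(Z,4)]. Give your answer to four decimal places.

3.8333

E[min(Z,4)] = Σ min(z,4)·P(Z=z)
 = 3·1/6 + 4·2/9 + 4·5/18 + 4·1/3
 = 1/2 + 8/9 + 10/9 + 4/3
 = 23/6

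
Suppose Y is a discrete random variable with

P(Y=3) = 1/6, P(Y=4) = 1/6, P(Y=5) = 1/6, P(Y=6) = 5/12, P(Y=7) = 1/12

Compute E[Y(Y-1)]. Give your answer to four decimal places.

E[Y(Y-1)] = Σ y(y-1)·P(Y=y)
 = 6·1/6 + 12·1/6 + 20·1/6 + 30·5/12 + 42·1/12
 = 1 + 2 + 10/3 + 25/2 + 7/2
 = 67/3

22.3333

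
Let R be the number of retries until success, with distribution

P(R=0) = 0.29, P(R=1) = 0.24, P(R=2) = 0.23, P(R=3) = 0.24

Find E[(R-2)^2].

1.64

E[(R-2)^2] = Σ (r-2)^2·P(R=r)
 = 4·0.29 + 1·0.24 + 0·0.23 + 1·0.24
 = 1.16 + 0.24 + 0 + 0.24
 = 1.64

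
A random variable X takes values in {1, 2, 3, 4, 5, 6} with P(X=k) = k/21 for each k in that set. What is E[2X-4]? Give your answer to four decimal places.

E[2X-4] = Σ (2x-4)·P(X=x)
 = (-2)·1/21 + 0·2/21 + 2·1/7 + 4·4/21 + 6·5/21 + 8·2/7
 = (-2/21) + 0 + 2/7 + 16/21 + 10/7 + 16/7
 = 14/3

4.6667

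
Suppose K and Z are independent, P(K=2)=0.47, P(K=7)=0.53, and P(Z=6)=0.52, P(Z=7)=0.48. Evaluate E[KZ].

30.132

E[KZ] = Σ_k Σ_z kz · P(K=k)P(Z=z)
 = 12·0.2444 + 14·0.2256 + 42·0.2756 + 49·0.2544
 = 2.9328 + 3.1584 + 11.5752 + 12.4656
 = 30.132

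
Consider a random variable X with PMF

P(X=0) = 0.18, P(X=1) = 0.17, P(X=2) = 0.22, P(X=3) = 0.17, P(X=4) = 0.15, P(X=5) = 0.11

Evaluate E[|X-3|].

E[|X-3|] = Σ |x-3|·P(X=x)
 = 3·0.18 + 2·0.17 + 1·0.22 + 0·0.17 + 1·0.15 + 2·0.11
 = 0.54 + 0.34 + 0.22 + 0 + 0.15 + 0.22
 = 1.47

1.47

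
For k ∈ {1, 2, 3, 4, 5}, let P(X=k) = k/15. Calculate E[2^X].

E[2^X] = Σ 2^x·P(X=x)
 = 2·1/15 + 4·2/15 + 8·1/5 + 16·4/15 + 32·1/3
 = 2/15 + 8/15 + 8/5 + 64/15 + 32/3
 = 86/5

17.2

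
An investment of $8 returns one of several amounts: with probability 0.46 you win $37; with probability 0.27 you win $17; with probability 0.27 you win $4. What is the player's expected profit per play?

E[payout] = 37·0.46 + 17·0.27 + 4·0.27
 = 17.02 + 4.59 + 1.08
 = 22.69
Net = 22.69 - 8 = 14.69

14.69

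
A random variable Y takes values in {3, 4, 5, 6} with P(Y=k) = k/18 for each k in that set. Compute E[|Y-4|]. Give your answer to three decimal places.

E[|Y-4|] = Σ |y-4|·P(Y=y)
 = 1·1/6 + 0·2/9 + 1·5/18 + 2·1/3
 = 1/6 + 0 + 5/18 + 2/3
 = 10/9

1.111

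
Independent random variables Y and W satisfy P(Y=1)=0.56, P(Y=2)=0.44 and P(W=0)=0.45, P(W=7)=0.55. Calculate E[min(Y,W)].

E[min(Y,W)] = Σ_y Σ_w min(y,w) · P(Y=y)P(W=w)
 = 0·0.252 + 1·0.308 + 0·0.198 + 2·0.242
 = 0 + 0.308 + 0 + 0.484
 = 0.792

0.792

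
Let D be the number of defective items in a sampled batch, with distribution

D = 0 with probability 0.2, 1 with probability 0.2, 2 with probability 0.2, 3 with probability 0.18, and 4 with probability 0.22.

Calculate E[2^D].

E[2^D] = Σ 2^d·P(D=d)
 = 1·0.2 + 2·0.2 + 4·0.2 + 8·0.18 + 16·0.22
 = 0.2 + 0.4 + 0.8 + 1.44 + 3.52
 = 6.36

6.36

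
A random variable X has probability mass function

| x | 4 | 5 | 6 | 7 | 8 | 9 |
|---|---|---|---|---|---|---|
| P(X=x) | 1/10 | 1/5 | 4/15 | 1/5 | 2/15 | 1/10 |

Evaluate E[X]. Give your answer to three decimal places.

6.367

E[X] = Σ x·P(X=x)
 = 4·1/10 + 5·1/5 + 6·4/15 + 7·1/5 + 8·2/15 + 9·1/10
 = 2/5 + 1 + 8/5 + 7/5 + 16/15 + 9/10
 = 191/30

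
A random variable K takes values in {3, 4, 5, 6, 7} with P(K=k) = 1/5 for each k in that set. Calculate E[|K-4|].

1.4

E[|K-4|] = Σ |k-4|·P(K=k)
 = 1·1/5 + 0·1/5 + 1·1/5 + 2·1/5 + 3·1/5
 = 1/5 + 0 + 1/5 + 2/5 + 3/5
 = 7/5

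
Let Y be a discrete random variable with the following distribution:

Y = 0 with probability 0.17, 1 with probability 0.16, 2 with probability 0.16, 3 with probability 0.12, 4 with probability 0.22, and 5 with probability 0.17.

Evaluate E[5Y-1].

11.85

E[5Y-1] = Σ (5y-1)·P(Y=y)
 = (-1)·0.17 + 4·0.16 + 9·0.16 + 14·0.12 + 19·0.22 + 24·0.17
 = (-0.17) + 0.64 + 1.44 + 1.68 + 4.18 + 4.08
 = 11.85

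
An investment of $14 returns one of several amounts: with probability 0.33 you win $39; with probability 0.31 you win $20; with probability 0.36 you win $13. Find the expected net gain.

E[payout] = 39·0.33 + 20·0.31 + 13·0.36
 = 12.87 + 6.2 + 4.68
 = 23.75
Net = 23.75 - 14 = 9.75

9.75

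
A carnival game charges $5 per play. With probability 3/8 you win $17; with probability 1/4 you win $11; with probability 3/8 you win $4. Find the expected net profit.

E[payout] = 17·3/8 + 11·1/4 + 4·3/8
 = 51/8 + 11/4 + 3/2
 = 85/8
Net = 85/8 - 5 = 45/8

5.625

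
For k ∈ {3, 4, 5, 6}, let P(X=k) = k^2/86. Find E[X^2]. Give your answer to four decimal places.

26.2558

E[X^2] = Σ x^2·P(X=x)
 = 9·9/86 + 16·8/43 + 25·25/86 + 36·18/43
 = 81/86 + 128/43 + 625/86 + 648/43
 = 1129/43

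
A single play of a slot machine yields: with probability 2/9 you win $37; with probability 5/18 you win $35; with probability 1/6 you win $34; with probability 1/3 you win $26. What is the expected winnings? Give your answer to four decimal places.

E[payout] = 37·2/9 + 35·5/18 + 34·1/6 + 26·1/3
 = 74/9 + 175/18 + 17/3 + 26/3
 = 581/18

32.2778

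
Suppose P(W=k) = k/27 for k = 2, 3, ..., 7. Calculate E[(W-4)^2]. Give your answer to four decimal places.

E[(W-4)^2] = Σ (w-4)^2·P(W=w)
 = 4·2/27 + 1·1/9 + 0·4/27 + 1·5/27 + 4·2/9 + 9·7/27
 = 8/27 + 1/9 + 0 + 5/27 + 8/9 + 7/3
 = 103/27

3.8148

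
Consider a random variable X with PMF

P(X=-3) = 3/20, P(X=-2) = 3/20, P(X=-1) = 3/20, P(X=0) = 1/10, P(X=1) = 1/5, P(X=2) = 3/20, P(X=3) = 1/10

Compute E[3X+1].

0.7

E[3X+1] = Σ (3x+1)·P(X=x)
 = (-8)·3/20 + (-5)·3/20 + (-2)·3/20 + 1·1/10 + 4·1/5 + 7·3/20 + 10·1/10
 = (-6/5) + (-3/4) + (-3/10) + 1/10 + 4/5 + 21/20 + 1
 = 7/10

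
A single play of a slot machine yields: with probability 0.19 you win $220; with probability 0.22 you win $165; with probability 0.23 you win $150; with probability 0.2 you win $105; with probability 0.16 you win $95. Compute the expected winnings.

148.8

E[payout] = 220·0.19 + 165·0.22 + 150·0.23 + 105·0.2 + 95·0.16
 = 41.8 + 36.3 + 34.5 + 21 + 15.2
 = 148.8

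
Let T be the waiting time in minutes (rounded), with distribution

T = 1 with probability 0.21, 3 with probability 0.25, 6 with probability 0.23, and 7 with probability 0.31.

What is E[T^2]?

E[T^2] = Σ t^2·P(T=t)
 = 1·0.21 + 9·0.25 + 36·0.23 + 49·0.31
 = 0.21 + 2.25 + 8.28 + 15.19
 = 25.93

25.93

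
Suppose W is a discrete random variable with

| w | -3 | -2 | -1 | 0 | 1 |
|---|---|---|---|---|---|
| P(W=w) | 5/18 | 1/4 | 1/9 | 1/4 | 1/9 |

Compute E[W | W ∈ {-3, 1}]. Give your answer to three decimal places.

P(W ∈ {-3, 1}) = 5/18 + 1/9 = 7/18.
E[W | W ∈ {-3, 1}] = [(-3)·5/18 + 1·1/9] / (7/18)
 = -13/18 / (7/18)
 = -13/7

-1.857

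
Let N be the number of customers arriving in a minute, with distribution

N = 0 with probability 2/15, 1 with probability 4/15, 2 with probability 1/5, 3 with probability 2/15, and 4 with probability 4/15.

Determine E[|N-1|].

1.4

E[|N-1|] = Σ |n-1|·P(N=n)
 = 1·2/15 + 0·4/15 + 1·1/5 + 2·2/15 + 3·4/15
 = 2/15 + 0 + 1/5 + 4/15 + 4/5
 = 7/5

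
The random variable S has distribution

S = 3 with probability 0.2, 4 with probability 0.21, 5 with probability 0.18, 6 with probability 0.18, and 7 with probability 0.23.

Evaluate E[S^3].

E[S^3] = Σ s^3·P(S=s)
 = 27·0.2 + 64·0.21 + 125·0.18 + 216·0.18 + 343·0.23
 = 5.4 + 13.44 + 22.5 + 38.88 + 78.89
 = 159.11

159.11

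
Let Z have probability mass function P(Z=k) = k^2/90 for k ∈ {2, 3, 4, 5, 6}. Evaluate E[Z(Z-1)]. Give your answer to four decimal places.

E[Z(Z-1)] = Σ z(z-1)·P(Z=z)
 = 2·2/45 + 6·1/10 + 12·8/45 + 20·5/18 + 30·2/5
 = 4/45 + 3/5 + 32/15 + 50/9 + 12
 = 917/45

20.3778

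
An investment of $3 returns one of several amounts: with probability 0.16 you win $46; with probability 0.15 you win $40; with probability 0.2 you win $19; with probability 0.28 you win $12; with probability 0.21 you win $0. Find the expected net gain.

E[payout] = 46·0.16 + 40·0.15 + 19·0.2 + 12·0.28 + 0·0.21
 = 7.36 + 6 + 3.8 + 3.36 + 0
 = 20.52
Net = 20.52 - 3 = 17.52

17.52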